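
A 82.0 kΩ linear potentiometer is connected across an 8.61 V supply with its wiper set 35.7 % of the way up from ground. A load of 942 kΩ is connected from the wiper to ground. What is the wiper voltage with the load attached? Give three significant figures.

The wiper splits the pot into (1−α)R = 52.73 kΩ above and αR = 29.27 kΩ below.
Lower section ‖ load = 28.39 kΩ.
V_wiper = 8.61 × 28.39/(52.73 + 28.39) = 3.01 V.

V ≈ 3.01 V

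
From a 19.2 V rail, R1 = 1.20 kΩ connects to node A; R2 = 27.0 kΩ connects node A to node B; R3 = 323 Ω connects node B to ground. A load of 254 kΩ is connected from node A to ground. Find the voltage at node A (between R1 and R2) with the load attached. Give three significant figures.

V ≈ 18.3 V

Below node A the series string R2+R3 = 27320 Ω sits in parallel with the 254000 Ω load: 24670 Ω.
V_A = 19.2 × 24670/(1200 + 24670) = 18.3 V.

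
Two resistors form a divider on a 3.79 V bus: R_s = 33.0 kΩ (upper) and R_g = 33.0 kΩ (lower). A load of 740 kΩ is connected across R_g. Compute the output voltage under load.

V_out ≈ 1.85 V

The load sits in parallel with R_g: R_g‖R_L = (33.0 × 740) / (33.0 + 740) = 31.59 kΩ.
V_out = 3.79 × 31.59 / (33.0 + 31.59) = 3.79 × 31.59/64.59 = 1.85 V.
(Unloaded it would have been 1.90 V.)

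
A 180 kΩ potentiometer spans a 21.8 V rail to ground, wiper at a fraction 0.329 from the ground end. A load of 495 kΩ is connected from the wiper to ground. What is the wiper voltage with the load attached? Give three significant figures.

V ≈ 6.64 V

The wiper splits the pot into (1−α)R = 120.8 kΩ above and αR = 59.22 kΩ below.
Lower section ‖ load = 52.89 kΩ.
V_wiper = 21.8 × 52.89/(120.8 + 52.89) = 6.64 V.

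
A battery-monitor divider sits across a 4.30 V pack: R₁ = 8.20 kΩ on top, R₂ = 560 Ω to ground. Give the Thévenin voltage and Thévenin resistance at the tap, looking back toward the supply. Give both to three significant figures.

V_th = 0.275 V, R_th = 524 Ω

V_th is the open-circuit tap voltage: 4.30 × 560/(8200 + 560) = 0.275 V.
With the supply zeroed, R₁ and R₂ appear in parallel from the tap: R_th = R₁‖R₂ = (8200 × 560)/8760 = 524 Ω.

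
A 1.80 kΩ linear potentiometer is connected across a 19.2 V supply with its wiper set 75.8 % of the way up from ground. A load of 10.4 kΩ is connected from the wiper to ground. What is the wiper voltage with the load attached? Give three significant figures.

V ≈ 14.1 V

The wiper splits the pot into (1−α)R = 435.6 Ω above and αR = 1364 Ω below.
Lower section ‖ load = 1206 Ω.
V_wiper = 19.2 × 1206/(435.6 + 1206) = 14.1 V.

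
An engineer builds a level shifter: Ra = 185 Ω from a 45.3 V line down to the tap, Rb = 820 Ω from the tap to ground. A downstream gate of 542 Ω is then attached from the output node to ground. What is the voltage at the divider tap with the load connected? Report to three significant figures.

V_out ≈ 28.9 V

The load sits in parallel with Rb: Rb‖R_L = (820 × 542) / (820 + 542) = 326.3 Ω.
V_out = 45.3 × 326.3 / (185 + 326.3) = 45.3 × 326.3/511.3 = 28.9 V.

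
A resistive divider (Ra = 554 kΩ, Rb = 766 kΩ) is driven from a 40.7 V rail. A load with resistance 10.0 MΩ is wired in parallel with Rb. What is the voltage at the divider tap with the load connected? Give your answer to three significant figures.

The load sits in parallel with Rb: Rb‖R_L = (766 × 10000) / (766 + 10000) = 711.5 kΩ.
V_out = 40.7 × 711.5 / (554 + 711.5) = 40.7 × 711.5/1265 = 22.9 V.

V_out ≈ 22.9 V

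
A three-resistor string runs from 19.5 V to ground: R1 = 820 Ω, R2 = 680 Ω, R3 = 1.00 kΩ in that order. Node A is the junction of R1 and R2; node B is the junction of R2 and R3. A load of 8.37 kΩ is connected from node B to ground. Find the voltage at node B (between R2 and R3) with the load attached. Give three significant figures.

V ≈ 7.28 V

At node B, R3 is in parallel with the load: R3‖R_L = 893.3 Ω.
Below node A the resistance is R2 + (R3‖R_L) = 1573 Ω, so V_A = 19.5 × 1573/2393 = 12.82 V.
Then V_B = V_A × (R3‖R_L)/(R2 + R3‖R_L) = 12.82 × 893.3/1573 = 7.28 V.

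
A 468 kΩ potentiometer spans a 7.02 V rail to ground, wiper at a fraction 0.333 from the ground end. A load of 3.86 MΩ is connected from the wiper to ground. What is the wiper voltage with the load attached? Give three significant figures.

The wiper splits the pot into (1−α)R = 312.2 kΩ above and αR = 155.8 kΩ below.
Lower section ‖ load = 149.8 kΩ.
V_wiper = 7.02 × 149.8/(312.2 + 149.8) = 2.28 V.

V ≈ 2.28 V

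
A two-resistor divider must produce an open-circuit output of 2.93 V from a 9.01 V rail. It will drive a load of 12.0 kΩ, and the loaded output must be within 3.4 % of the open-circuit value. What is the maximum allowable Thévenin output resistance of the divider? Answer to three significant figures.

R_th ≤ 422 Ω

Loading drop = R_th/(R_th + R_L) ≤ 0.0340, so R_th ≤ R_L · ε/(1−ε) = 12.0 kΩ × 0.0340/0.9660 = 422 Ω.
(Any R1, R2 with R2/(R1+R2) = 0.325 and R1‖R2 ≤ 422 Ω will meet the spec.)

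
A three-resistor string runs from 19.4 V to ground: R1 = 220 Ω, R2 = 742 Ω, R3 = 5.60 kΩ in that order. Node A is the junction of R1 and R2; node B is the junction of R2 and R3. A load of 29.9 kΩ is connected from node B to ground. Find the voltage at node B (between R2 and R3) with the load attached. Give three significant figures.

V ≈ 16.1 V

At node B, R3 is in parallel with the load: R3‖R_L = 4717 Ω.
Below node A the resistance is R2 + (R3‖R_L) = 5459 Ω, so V_A = 19.4 × 5459/5679 = 18.65 V.
Then V_B = V_A × (R3‖R_L)/(R2 + R3‖R_L) = 18.65 × 4717/5459 = 16.1 V.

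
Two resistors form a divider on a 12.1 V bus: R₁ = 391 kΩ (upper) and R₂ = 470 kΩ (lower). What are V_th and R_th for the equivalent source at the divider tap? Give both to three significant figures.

V_th is the open-circuit tap voltage: 12.1 × 470/(391 + 470) = 6.61 V.
With the supply zeroed, R₁ and R₂ appear in parallel from the tap: R_th = R₁‖R₂ = (391 × 470)/861.0 = 213 kΩ.

V_th = 6.61 V, R_th = 213 kΩ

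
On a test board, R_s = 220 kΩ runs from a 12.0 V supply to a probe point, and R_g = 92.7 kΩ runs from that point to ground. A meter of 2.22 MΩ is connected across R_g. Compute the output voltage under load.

The load sits in parallel with R_g: R_g‖R_L = (92.7 × 2220) / (92.7 + 2220) = 88.98 kΩ.
V_out = 12.0 × 88.98 / (220 + 88.98) = 12.0 × 88.98/309.0 = 3.46 V.

V_out ≈ 3.46 V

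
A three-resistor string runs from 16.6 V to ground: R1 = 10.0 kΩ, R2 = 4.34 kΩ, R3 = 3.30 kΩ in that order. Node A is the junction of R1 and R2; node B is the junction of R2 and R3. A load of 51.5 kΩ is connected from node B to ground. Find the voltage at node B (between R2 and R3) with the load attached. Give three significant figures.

At node B, R3 is in parallel with the load: R3‖R_L = 3.101 kΩ.
Below node A the resistance is R2 + (R3‖R_L) = 7.441 kΩ, so V_A = 16.6 × 7.441/17.44 = 7.082 V.
Then V_B = V_A × (R3‖R_L)/(R2 + R3‖R_L) = 7.082 × 3.101/7.441 = 2.95 V.

V ≈ 2.95 V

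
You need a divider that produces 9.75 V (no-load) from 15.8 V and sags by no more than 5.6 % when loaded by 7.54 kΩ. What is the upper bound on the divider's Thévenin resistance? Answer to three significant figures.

R_th ≤ 447 Ω

Loading drop = R_th/(R_th + R_L) ≤ 0.0560, so R_th ≤ R_L · ε/(1−ε) = 7.54 kΩ × 0.0560/0.9440 = 447 Ω.
(Any R1, R2 with R2/(R1+R2) = 0.617 and R1‖R2 ≤ 447 Ω will meet the spec.)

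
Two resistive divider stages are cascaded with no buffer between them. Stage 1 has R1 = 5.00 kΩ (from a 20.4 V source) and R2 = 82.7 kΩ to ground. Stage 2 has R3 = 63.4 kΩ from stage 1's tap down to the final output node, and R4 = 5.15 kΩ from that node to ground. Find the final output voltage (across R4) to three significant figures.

V_out ≈ 1.35 V

Stage 2 presents R3+R4 = 68.55 kΩ as a load on stage 1's tap.
Stage 1's lower leg becomes R2‖(R3+R4) = 37.48 kΩ, so V_mid = 20.4 × 37.48/42.48 = 18.00 V.
Stage 2 is itself unloaded: V_out = V_mid × R4/(R3+R4) = 18.00 × 5.15/68.55 = 1.35 V.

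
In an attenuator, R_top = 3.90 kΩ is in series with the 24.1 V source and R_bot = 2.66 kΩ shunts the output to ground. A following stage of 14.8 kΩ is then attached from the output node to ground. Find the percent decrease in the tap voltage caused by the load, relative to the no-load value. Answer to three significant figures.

Unloaded V = 24.1 × 2.66/6.560 = 9.7723 V.
Loaded: R_bot‖R_L = 2.255 kΩ, giving V = 24.1 × 2.255/6.155 = 8.8289 V.
Drop = (9.7723 − 8.8289) / 9.7723 = 9.65 %.

9.65 %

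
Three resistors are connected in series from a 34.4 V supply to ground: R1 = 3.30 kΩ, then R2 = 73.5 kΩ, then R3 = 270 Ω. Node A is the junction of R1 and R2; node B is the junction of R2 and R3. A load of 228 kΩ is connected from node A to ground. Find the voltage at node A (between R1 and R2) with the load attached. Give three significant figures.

Below node A the series string R2+R3 = 73770 Ω sits in parallel with the 228000 Ω load: 55740 Ω.
V_A = 34.4 × 55740/(3300 + 55740) = 32.5 V.

V ≈ 32.5 V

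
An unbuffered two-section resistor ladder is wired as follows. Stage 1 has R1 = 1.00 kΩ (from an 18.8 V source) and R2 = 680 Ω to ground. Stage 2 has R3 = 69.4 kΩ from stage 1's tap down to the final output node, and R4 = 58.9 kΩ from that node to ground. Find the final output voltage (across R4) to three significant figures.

Stage 2 presents R3+R4 = 128300 Ω as a load on stage 1's tap.
Stage 1's lower leg becomes R2‖(R3+R4) = 676.4 Ω, so V_mid = 18.8 × 676.4/1676 = 7.586 V.
Stage 2 is itself unloaded: V_out = V_mid × R4/(R3+R4) = 7.586 × 58900/128300 = 3.48 V.

V_out ≈ 3.48 V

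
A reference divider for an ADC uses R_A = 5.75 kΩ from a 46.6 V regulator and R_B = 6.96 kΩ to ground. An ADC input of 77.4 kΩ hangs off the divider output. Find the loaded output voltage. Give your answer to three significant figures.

The load sits in parallel with R_B: R_B‖R_L = (6.96 × 77.4) / (6.96 + 77.4) = 6.386 kΩ.
V_out = 46.6 × 6.386 / (5.75 + 6.386) = 46.6 × 6.386/12.14 = 24.5 V.

V_out ≈ 24.5 V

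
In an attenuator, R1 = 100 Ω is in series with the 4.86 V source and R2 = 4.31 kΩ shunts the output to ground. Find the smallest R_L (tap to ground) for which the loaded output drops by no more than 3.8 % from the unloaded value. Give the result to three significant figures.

Output resistance R_th = R1‖R2 = (100 × 4310)/4410 = 97.73 Ω.
The fractional drop is R_th/(R_th + R_L); requiring this ≤ 0.0380 gives R_L ≥ R_th(1/0.0380 − 1) = 97.73 × 25.32 = 2.47 kΩ.

R_L(min) ≈ 2.47 kΩ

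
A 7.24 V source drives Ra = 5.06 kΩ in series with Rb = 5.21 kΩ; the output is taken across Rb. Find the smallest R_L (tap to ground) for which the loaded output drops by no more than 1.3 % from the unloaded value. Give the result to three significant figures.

Output resistance R_th = Ra‖Rb = (5.06 × 5.21)/10.27 = 2.567 kΩ.
The fractional drop is R_th/(R_th + R_L); requiring this ≤ 0.0130 gives R_L ≥ R_th(1/0.0130 − 1) = 2.567 × 75.92 = 195 kΩ.

R_L(min) ≈ 195 kΩ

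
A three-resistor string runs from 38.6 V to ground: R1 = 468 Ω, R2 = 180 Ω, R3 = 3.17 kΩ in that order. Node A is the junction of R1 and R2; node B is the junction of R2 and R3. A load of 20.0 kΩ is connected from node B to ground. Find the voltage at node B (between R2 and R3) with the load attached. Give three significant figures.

V ≈ 31.2 V

At node B, R3 is in parallel with the load: R3‖R_L = 2736 Ω.
Below node A the resistance is R2 + (R3‖R_L) = 2916 Ω, so V_A = 38.6 × 2916/3384 = 33.26 V.
Then V_B = V_A × (R3‖R_L)/(R2 + R3‖R_L) = 33.26 × 2736/2916 = 31.2 V.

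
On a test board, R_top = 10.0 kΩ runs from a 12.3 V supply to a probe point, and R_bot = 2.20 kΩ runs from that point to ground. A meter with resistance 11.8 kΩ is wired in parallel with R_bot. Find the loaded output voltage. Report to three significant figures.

The load sits in parallel with R_bot: R_bot‖R_L = (2.20 × 11.8) / (2.20 + 11.8) = 1.854 kΩ.
V_out = 12.3 × 1.854 / (10.0 + 1.854) = 12.3 × 1.854/11.85 = 1.92 V.
(Unloaded it would have been 2.22 V.)

V_out ≈ 1.92 V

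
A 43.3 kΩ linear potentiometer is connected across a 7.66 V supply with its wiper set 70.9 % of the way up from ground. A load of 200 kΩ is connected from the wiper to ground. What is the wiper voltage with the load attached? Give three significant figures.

The wiper splits the pot into (1−α)R = 12.60 kΩ above and αR = 30.70 kΩ below.
Lower section ‖ load = 26.61 kΩ.
V_wiper = 7.66 × 26.61/(12.60 + 26.61) = 5.20 V.

V ≈ 5.20 V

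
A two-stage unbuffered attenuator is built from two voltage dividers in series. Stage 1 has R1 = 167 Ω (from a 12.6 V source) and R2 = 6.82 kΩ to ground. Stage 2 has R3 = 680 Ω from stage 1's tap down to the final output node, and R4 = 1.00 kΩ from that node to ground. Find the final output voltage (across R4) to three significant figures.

Stage 2 presents R3+R4 = 1680 Ω as a load on stage 1's tap.
Stage 1's lower leg becomes R2‖(R3+R4) = 1348 Ω, so V_mid = 12.6 × 1348/1515 = 11.21 V.
Stage 2 is itself unloaded: V_out = V_mid × R4/(R3+R4) = 11.21 × 1000/1680 = 6.67 V.

V_out ≈ 6.67 V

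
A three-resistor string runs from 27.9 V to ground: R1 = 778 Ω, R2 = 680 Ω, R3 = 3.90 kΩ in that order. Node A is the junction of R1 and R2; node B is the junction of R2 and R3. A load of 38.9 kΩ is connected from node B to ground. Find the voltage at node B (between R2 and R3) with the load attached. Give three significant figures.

At node B, R3 is in parallel with the load: R3‖R_L = 3545 Ω.
Below node A the resistance is R2 + (R3‖R_L) = 4225 Ω, so V_A = 27.9 × 4225/5003 = 23.56 V.
Then V_B = V_A × (R3‖R_L)/(R2 + R3‖R_L) = 23.56 × 3545/4225 = 19.8 V.

V ≈ 19.8 V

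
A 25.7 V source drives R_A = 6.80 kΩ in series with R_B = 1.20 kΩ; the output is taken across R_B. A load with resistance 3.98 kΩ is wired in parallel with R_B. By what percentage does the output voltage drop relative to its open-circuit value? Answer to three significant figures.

The divider's output (Thévenin) resistance is R_A‖R_B = 1.020 kΩ.
Fractional drop under load = R_th/(R_th + R_L) = 1.020 / (1.020 + 3.98) = 0.2040.
So the output falls by 20.4 %.

20.4 %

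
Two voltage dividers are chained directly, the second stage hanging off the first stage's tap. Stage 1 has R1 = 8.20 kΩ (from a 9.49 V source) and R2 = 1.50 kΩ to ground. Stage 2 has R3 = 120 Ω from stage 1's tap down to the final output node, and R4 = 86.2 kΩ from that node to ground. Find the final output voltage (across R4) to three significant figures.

V_out ≈ 1.44 V

Stage 2 presents R3+R4 = 86320 Ω as a load on stage 1's tap.
Stage 1's lower leg becomes R2‖(R3+R4) = 1474 Ω, so V_mid = 9.49 × 1474/9674 = 1.446 V.
Stage 2 is itself unloaded: V_out = V_mid × R4/(R3+R4) = 1.446 × 86200/86320 = 1.44 V.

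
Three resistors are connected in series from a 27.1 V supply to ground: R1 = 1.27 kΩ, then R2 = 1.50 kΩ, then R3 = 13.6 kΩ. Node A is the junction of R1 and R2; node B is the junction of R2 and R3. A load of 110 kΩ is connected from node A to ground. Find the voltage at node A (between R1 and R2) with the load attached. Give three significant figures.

Below node A the series string R2+R3 = 15.10 kΩ sits in parallel with the 110 kΩ load: 13.28 kΩ.
V_A = 27.1 × 13.28/(1.27 + 13.28) = 24.7 V.

V ≈ 24.7 V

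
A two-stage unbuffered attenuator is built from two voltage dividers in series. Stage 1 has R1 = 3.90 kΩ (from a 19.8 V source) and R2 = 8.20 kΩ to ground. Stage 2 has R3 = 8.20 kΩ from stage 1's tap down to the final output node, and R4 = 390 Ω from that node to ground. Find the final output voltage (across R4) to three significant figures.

Stage 2 presents R3+R4 = 8590 Ω as a load on stage 1's tap.
Stage 1's lower leg becomes R2‖(R3+R4) = 4195 Ω, so V_mid = 19.8 × 4195/8095 = 10.26 V.
Stage 2 is itself unloaded: V_out = V_mid × R4/(R3+R4) = 10.26 × 390/8590 = 0.466 V.

V_out ≈ 0.466 V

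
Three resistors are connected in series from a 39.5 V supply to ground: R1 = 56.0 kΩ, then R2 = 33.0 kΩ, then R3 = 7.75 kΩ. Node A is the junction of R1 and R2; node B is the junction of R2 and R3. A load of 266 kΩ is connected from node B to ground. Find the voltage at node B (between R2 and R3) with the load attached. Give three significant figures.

At node B, R3 is in parallel with the load: R3‖R_L = 7.531 kΩ.
Below node A the resistance is R2 + (R3‖R_L) = 40.53 kΩ, so V_A = 39.5 × 40.53/96.53 = 16.58 V.
Then V_B = V_A × (R3‖R_L)/(R2 + R3‖R_L) = 16.58 × 7.531/40.53 = 3.08 V.

V ≈ 3.08 V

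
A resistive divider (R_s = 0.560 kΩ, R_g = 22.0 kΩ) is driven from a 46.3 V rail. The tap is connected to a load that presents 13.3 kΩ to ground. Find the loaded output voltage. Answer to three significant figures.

V_out ≈ 43.4 V

The load sits in parallel with R_g: R_g‖R_L = (22000 × 13300) / (22000 + 13300) = 8289 Ω.
V_out = 46.3 × 8289 / (560 + 8289) = 46.3 × 8289/8849 = 43.4 V.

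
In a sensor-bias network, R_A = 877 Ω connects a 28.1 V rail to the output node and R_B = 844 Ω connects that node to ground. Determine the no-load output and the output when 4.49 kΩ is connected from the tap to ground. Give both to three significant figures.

Open-circuit: V = 28.1 × 844/(877 + 844) = 13.8 V.
With the load, R_B becomes R_B‖R_L = 710.5 Ω, so V = 28.1 × 710.5/1587 = 12.6 V.

Unloaded: 13.8 V; loaded: 12.6 V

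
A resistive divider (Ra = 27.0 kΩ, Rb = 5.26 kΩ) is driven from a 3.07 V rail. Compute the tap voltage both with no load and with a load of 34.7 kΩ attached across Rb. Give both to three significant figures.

Unloaded: 0.501 V; loaded: 0.444 V

Open-circuit: V = 3.07 × 5.26/(27.0 + 5.26) = 0.501 V.
With the load, Rb becomes Rb‖R_L = 4.568 kΩ, so V = 3.07 × 4.568/31.57 = 0.444 V.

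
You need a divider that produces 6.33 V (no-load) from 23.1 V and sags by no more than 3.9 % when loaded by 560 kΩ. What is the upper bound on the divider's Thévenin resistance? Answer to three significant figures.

R_th ≤ 22.7 kΩ

Loading drop = R_th/(R_th + R_L) ≤ 0.0390, so R_th ≤ R_L · ε/(1−ε) = 560 kΩ × 0.0390/0.9610 = 22.7 kΩ.
(Any R1, R2 with R2/(R1+R2) = 0.274 and R1‖R2 ≤ 22.7 kΩ will meet the spec.)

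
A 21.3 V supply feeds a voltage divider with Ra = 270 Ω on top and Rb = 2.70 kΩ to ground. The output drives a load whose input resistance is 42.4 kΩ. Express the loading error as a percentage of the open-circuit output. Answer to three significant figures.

The divider's output (Thévenin) resistance is Ra‖Rb = 245.5 Ω.
Fractional drop under load = R_th/(R_th + R_L) = 245.5 / (245.5 + 42400) = 0.005756.
So the output falls by 0.576 %.

0.576 %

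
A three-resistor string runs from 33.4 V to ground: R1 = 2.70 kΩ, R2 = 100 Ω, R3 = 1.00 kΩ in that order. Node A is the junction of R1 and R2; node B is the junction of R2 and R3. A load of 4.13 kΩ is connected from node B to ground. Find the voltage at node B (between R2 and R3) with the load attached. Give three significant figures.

V ≈ 7.46 V

At node B, R3 is in parallel with the load: R3‖R_L = 805.1 Ω.
Below node A the resistance is R2 + (R3‖R_L) = 905.1 Ω, so V_A = 33.4 × 905.1/3605 = 8.385 V.
Then V_B = V_A × (R3‖R_L)/(R2 + R3‖R_L) = 8.385 × 805.1/905.1 = 7.46 V.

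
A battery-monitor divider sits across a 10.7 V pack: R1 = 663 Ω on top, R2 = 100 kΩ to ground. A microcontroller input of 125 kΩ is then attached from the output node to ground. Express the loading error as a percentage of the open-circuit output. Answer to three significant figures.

0.524 %

The divider's output (Thévenin) resistance is R1‖R2 = 658.6 Ω.
Fractional drop under load = R_th/(R_th + R_L) = 658.6 / (658.6 + 125000) = 0.005241.
So the output falls by 0.524 %.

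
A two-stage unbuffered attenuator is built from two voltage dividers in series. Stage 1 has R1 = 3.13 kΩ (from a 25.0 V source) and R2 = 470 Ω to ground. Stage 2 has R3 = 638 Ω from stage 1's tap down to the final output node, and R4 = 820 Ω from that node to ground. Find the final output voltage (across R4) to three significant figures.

V_out ≈ 1.43 V

Stage 2 presents R3+R4 = 1458 Ω as a load on stage 1's tap.
Stage 1's lower leg becomes R2‖(R3+R4) = 355.4 Ω, so V_mid = 25.0 × 355.4/3485 = 2.549 V.
Stage 2 is itself unloaded: V_out = V_mid × R4/(R3+R4) = 2.549 × 820/1458 = 1.43 V.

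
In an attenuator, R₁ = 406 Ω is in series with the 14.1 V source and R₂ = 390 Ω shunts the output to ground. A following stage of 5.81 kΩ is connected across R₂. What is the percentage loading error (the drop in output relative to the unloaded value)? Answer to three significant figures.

The divider's output (Thévenin) resistance is R₁‖R₂ = 198.9 Ω.
Fractional drop under load = R_th/(R_th + R_L) = 198.9 / (198.9 + 5810) = 0.03310.
So the output falls by 3.31 %.

3.31 %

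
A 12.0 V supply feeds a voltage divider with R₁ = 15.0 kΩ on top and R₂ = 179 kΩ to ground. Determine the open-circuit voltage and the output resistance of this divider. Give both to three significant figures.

V_th is the open-circuit tap voltage: 12.0 × 179/(15.0 + 179) = 11.1 V.
With the supply zeroed, R₁ and R₂ appear in parallel from the tap: R_th = R₁‖R₂ = (15.0 × 179)/194.0 = 13.8 kΩ.

V_th = 11.1 V, R_th = 13.8 kΩ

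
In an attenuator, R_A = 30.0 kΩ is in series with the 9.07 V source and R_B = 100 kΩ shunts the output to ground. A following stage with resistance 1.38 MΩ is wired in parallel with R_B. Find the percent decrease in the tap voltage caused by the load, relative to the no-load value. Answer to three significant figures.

The divider's output (Thévenin) resistance is R_A‖R_B = 23.08 kΩ.
Fractional drop under load = R_th/(R_th + R_L) = 23.08 / (23.08 + 1380) = 0.01645.
So the output falls by 1.64 %.

1.64 %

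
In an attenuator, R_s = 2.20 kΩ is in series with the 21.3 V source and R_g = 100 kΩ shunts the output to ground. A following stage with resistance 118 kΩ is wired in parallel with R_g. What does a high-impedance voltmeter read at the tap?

V_out ≈ 20.5 V

The load sits in parallel with R_g: R_g‖R_L = (100 × 118) / (100 + 118) = 54.13 kΩ.
V_out = 21.3 × 54.13 / (2.20 + 54.13) = 21.3 × 54.13/56.33 = 20.5 V.
(Unloaded it would have been 20.8 V.)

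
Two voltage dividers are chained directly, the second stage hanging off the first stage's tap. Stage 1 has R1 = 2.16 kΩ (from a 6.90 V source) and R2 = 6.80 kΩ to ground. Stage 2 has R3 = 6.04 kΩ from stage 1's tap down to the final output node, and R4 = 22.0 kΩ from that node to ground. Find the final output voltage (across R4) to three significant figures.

V_out ≈ 3.88 V

Stage 2 presents R3+R4 = 28.04 kΩ as a load on stage 1's tap.
Stage 1's lower leg becomes R2‖(R3+R4) = 5.473 kΩ, so V_mid = 6.90 × 5.473/7.633 = 4.947 V.
Stage 2 is itself unloaded: V_out = V_mid × R4/(R3+R4) = 4.947 × 22.0/28.04 = 3.88 V.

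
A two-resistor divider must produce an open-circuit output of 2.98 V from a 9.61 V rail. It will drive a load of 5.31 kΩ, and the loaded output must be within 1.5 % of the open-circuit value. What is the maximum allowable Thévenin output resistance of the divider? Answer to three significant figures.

R_th ≤ 80.9 Ω

Loading drop = R_th/(R_th + R_L) ≤ 0.0150, so R_th ≤ R_L · ε/(1−ε) = 5.31 kΩ × 0.0150/0.9850 = 80.9 Ω.
(Any R1, R2 with R2/(R1+R2) = 0.310 and R1‖R2 ≤ 80.9 Ω will meet the spec.)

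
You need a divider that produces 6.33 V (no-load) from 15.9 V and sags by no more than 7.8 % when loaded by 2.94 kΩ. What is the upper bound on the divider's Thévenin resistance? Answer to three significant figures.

R_th ≤ 249 Ω

Loading drop = R_th/(R_th + R_L) ≤ 0.0780, so R_th ≤ R_L · ε/(1−ε) = 2.94 kΩ × 0.0780/0.9220 = 249 Ω.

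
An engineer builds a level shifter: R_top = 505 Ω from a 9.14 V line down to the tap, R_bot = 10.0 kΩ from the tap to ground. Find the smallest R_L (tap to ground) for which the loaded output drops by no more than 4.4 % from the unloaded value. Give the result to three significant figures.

Output resistance R_th = R_top‖R_bot = (505 × 10000)/10500 = 480.7 Ω.
The fractional drop is R_th/(R_th + R_L); requiring this ≤ 0.0440 gives R_L ≥ R_th(1/0.0440 − 1) = 480.7 × 21.73 = 10.4 kΩ.

R_L(min) ≈ 10.4 kΩ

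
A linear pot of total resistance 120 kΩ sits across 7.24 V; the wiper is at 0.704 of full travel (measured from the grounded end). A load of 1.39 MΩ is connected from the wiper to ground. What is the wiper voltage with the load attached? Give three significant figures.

V ≈ 5.01 V

The wiper splits the pot into (1−α)R = 35.52 kΩ above and αR = 84.48 kΩ below.
Lower section ‖ load = 79.64 kΩ.
V_wiper = 7.24 × 79.64/(35.52 + 79.64) = 5.01 V.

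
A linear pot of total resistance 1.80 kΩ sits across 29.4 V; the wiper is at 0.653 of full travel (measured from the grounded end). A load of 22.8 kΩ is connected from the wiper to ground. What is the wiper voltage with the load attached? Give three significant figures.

V ≈ 18.9 V

The wiper splits the pot into (1−α)R = 624.6 Ω above and αR = 1175 Ω below.
Lower section ‖ load = 1118 Ω.
V_wiper = 29.4 × 1118/(624.6 + 1118) = 18.9 V.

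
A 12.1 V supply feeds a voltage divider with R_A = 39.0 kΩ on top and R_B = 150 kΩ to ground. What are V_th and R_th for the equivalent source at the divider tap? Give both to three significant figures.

V_th is the open-circuit tap voltage: 12.1 × 150/(39.0 + 150) = 9.60 V.
With the supply zeroed, R_A and R_B appear in parallel from the tap: R_th = R_A‖R_B = (39.0 × 150)/189.0 = 31.0 kΩ.

V_th = 9.60 V, R_th = 31.0 kΩ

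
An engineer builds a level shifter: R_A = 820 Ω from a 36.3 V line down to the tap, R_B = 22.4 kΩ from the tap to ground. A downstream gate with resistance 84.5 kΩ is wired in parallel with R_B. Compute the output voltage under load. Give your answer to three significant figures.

The load sits in parallel with R_B: R_B‖R_L = (22400 × 84500) / (22400 + 84500) = 17710 Ω.
V_out = 36.3 × 17710 / (820 + 17710) = 36.3 × 17710/18530 = 34.7 V.

V_out ≈ 34.7 V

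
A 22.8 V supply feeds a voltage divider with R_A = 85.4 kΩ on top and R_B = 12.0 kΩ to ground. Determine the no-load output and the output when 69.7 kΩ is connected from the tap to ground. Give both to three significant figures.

Open-circuit: V = 22.8 × 12.0/(85.4 + 12.0) = 2.81 V.
With the load, R_B becomes R_B‖R_L = 10.24 kΩ, so V = 22.8 × 10.24/95.64 = 2.44 V.

Unloaded: 2.81 V; loaded: 2.44 V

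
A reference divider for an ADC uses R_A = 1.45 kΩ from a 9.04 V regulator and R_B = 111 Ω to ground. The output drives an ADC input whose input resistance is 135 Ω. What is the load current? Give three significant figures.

R_B‖R_L = 60.91 Ω; V_out = 9.04 × 60.91/1511 = 0.3645 V.
I_L = V_out / R_L = 0.3645 / 135 Ω = 2.70 mA.

I_L ≈ 2.70 mA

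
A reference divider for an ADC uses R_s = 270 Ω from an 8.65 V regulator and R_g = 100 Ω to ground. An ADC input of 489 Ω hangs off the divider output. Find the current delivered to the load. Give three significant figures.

R_g‖R_L = 83.02 Ω; V_out = 8.65 × 83.02/353.0 = 2.034 V.
I_L = V_out / R_L = 2.034 / 489 Ω = 4.16 mA.

I_L ≈ 4.16 mA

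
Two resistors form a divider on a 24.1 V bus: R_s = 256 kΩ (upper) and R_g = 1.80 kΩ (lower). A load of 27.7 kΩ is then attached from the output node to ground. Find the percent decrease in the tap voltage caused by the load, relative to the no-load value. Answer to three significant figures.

6.06 %

The divider's output (Thévenin) resistance is R_s‖R_g = 1.787 kΩ.
Fractional drop under load = R_th/(R_th + R_L) = 1.787 / (1.787 + 27.7) = 0.06062.
So the output falls by 6.06 %.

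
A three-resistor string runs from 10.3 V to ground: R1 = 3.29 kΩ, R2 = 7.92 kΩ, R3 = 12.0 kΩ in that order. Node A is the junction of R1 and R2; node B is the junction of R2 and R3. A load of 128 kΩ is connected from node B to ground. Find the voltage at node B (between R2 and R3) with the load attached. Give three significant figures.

V ≈ 5.09 V

At node B, R3 is in parallel with the load: R3‖R_L = 10.97 kΩ.
Below node A the resistance is R2 + (R3‖R_L) = 18.89 kΩ, so V_A = 10.3 × 18.89/22.18 = 8.772 V.
Then V_B = V_A × (R3‖R_L)/(R2 + R3‖R_L) = 8.772 × 10.97/18.89 = 5.09 V.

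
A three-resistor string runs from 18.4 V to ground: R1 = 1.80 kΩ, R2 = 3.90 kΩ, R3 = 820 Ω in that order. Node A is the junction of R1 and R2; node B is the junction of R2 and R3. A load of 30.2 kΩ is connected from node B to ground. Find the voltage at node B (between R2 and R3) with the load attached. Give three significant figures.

V ≈ 2.26 V

At node B, R3 is in parallel with the load: R3‖R_L = 798.3 Ω.
Below node A the resistance is R2 + (R3‖R_L) = 4698 Ω, so V_A = 18.4 × 4698/6498 = 13.30 V.
Then V_B = V_A × (R3‖R_L)/(R2 + R3‖R_L) = 13.30 × 798.3/4698 = 2.26 V.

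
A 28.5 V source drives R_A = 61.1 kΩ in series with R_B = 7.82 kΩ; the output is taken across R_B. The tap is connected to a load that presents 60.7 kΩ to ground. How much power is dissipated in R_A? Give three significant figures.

P ≈ 10.7 mW

Total resistance from the source is R_A + (R_B‖R_L) = 68.03 kΩ, so I = 28.5/68.03 kΩ = 0.4189 mA.
P = I²·R_A = (0.4189 mA)² × 61.1 kΩ = 10.7 mW.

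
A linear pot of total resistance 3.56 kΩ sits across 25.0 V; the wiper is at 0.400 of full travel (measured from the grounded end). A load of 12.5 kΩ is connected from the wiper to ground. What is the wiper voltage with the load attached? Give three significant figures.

The wiper splits the pot into (1−α)R = 2.136 kΩ above and αR = 1.424 kΩ below.
Lower section ‖ load = 1.278 kΩ.
V_wiper = 25.0 × 1.278/(2.136 + 1.278) = 9.36 V.

V ≈ 9.36 V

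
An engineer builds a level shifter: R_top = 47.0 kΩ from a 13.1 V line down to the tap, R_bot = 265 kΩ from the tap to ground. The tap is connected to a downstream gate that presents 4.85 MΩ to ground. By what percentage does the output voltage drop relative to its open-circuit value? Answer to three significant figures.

0.816 %

The divider's output (Thévenin) resistance is R_top‖R_bot = 39.92 kΩ.
Fractional drop under load = R_th/(R_th + R_L) = 39.92 / (39.92 + 4850) = 0.008164.
So the output falls by 0.816 %.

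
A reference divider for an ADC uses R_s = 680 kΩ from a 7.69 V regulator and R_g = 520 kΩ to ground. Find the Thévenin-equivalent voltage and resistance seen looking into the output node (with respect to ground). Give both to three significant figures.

V_th = 3.33 V, R_th = 295 kΩ

V_th is the open-circuit tap voltage: 7.69 × 520/(680 + 520) = 3.33 V.
With the supply zeroed, R_s and R_g appear in parallel from the tap: R_th = R_s‖R_g = (680 × 520)/1200 = 295 kΩ.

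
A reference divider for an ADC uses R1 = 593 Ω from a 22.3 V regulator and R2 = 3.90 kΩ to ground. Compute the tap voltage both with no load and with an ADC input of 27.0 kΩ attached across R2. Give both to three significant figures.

Open-circuit: V = 22.3 × 3900/(593 + 3900) = 19.4 V.
With the load, R2 becomes R2‖R_L = 3408 Ω, so V = 22.3 × 3408/4001 = 19.0 V.

Unloaded: 19.4 V; loaded: 19.0 V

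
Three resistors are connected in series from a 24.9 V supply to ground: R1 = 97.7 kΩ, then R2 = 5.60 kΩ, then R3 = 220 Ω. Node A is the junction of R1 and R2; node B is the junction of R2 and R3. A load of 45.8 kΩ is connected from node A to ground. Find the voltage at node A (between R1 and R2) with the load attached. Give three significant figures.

Below node A the series string R2+R3 = 5820 Ω sits in parallel with the 45800 Ω load: 5164 Ω.
V_A = 24.9 × 5164/(97700 + 5164) = 1.25 V.

V ≈ 1.25 V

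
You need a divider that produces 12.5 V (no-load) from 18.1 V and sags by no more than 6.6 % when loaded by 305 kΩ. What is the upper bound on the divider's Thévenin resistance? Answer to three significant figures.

Loading drop = R_th/(R_th + R_L) ≤ 0.0660, so R_th ≤ R_L · ε/(1−ε) = 305 kΩ × 0.0660/0.9340 = 21.6 kΩ.

R_th ≤ 21.6 kΩ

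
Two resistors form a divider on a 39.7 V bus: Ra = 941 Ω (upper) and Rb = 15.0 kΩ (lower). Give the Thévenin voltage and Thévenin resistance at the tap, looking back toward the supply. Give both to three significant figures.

V_th = 37.4 V, R_th = 885 Ω

V_th is the open-circuit tap voltage: 39.7 × 15000/(941 + 15000) = 37.4 V.
With the supply zeroed, Ra and Rb appear in parallel from the tap: R_th = Ra‖Rb = (941 × 15000)/15940 = 885 Ω.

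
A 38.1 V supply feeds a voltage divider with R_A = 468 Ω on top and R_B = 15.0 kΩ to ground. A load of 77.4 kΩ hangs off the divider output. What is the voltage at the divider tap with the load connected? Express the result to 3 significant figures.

V_out ≈ 36.7 V

The load sits in parallel with R_B: R_B‖R_L = (15000 × 77400) / (15000 + 77400) = 12560 Ω.
V_out = 38.1 × 12560 / (468 + 12560) = 38.1 × 12560/13030 = 36.7 V.
(Unloaded it would have been 36.9 V.)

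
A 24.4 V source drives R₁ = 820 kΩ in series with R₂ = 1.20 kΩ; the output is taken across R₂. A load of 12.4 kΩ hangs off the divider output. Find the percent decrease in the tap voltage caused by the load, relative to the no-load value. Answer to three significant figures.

8.81 %

The divider's output (Thévenin) resistance is R₁‖R₂ = 1.198 kΩ.
Fractional drop under load = R_th/(R_th + R_L) = 1.198 / (1.198 + 12.4) = 0.08812.
So the output falls by 8.81 %.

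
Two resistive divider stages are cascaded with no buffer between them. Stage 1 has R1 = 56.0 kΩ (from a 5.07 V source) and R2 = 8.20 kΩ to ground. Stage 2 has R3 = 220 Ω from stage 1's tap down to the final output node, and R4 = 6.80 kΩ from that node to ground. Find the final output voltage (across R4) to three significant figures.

V_out ≈ 0.311 V

Stage 2 presents R3+R4 = 7020 Ω as a load on stage 1's tap.
Stage 1's lower leg becomes R2‖(R3+R4) = 3782 Ω, so V_mid = 5.07 × 3782/59780 = 0.3208 V.
Stage 2 is itself unloaded: V_out = V_mid × R4/(R3+R4) = 0.3208 × 6800/7020 = 0.311 V.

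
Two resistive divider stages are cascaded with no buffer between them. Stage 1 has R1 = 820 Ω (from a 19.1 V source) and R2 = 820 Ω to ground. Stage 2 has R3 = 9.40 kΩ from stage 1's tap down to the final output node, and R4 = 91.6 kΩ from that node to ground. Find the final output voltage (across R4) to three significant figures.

Stage 2 presents R3+R4 = 101000 Ω as a load on stage 1's tap.
Stage 1's lower leg becomes R2‖(R3+R4) = 813.4 Ω, so V_mid = 19.1 × 813.4/1633 = 9.511 V.
Stage 2 is itself unloaded: V_out = V_mid × R4/(R3+R4) = 9.511 × 91600/101000 = 8.63 V.

V_out ≈ 8.63 V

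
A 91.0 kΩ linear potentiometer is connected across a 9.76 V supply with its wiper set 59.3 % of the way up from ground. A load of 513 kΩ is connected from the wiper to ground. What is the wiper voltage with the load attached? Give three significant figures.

The wiper splits the pot into (1−α)R = 37.04 kΩ above and αR = 53.96 kΩ below.
Lower section ‖ load = 48.83 kΩ.
V_wiper = 9.76 × 48.83/(37.04 + 48.83) = 5.55 V.

V ≈ 5.55 V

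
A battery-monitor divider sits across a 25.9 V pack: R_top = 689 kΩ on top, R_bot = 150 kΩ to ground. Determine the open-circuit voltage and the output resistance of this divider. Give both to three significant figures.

V_th = 4.63 V, R_th = 123 kΩ

V_th is the open-circuit tap voltage: 25.9 × 150/(689 + 150) = 4.63 V.
With the supply zeroed, R_top and R_bot appear in parallel from the tap: R_th = R_top‖R_bot = (689 × 150)/839.0 = 123 kΩ.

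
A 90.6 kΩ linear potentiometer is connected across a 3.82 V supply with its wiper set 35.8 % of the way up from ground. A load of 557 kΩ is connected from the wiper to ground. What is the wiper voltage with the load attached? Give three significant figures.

V ≈ 1.32 V

The wiper splits the pot into (1−α)R = 58.17 kΩ above and αR = 32.43 kΩ below.
Lower section ‖ load = 30.65 kΩ.
V_wiper = 3.82 × 30.65/(58.17 + 30.65) = 1.32 V.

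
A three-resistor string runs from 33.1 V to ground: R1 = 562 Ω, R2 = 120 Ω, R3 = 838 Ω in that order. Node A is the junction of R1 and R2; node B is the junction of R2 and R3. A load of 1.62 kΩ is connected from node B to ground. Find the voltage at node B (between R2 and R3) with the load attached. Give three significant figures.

V ≈ 14.8 V

At node B, R3 is in parallel with the load: R3‖R_L = 552.3 Ω.
Below node A the resistance is R2 + (R3‖R_L) = 672.3 Ω, so V_A = 33.1 × 672.3/1234 = 18.03 V.
Then V_B = V_A × (R3‖R_L)/(R2 + R3‖R_L) = 18.03 × 552.3/672.3 = 14.8 V.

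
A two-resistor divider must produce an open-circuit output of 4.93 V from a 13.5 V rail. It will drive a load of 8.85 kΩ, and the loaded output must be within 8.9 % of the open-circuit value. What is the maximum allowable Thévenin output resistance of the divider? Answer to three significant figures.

Loading drop = R_th/(R_th + R_L) ≤ 0.0890, so R_th ≤ R_L · ε/(1−ε) = 8.85 kΩ × 0.0890/0.9110 = 865 Ω.

R_th ≤ 865 Ω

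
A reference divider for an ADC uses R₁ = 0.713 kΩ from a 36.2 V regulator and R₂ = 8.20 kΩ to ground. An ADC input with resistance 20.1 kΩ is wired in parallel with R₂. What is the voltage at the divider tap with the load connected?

V_out ≈ 32.3 V

The load sits in parallel with R₂: R₂‖R_L = (8200 × 20100) / (8200 + 20100) = 5824 Ω.
V_out = 36.2 × 5824 / (713 + 5824) = 36.2 × 5824/6537 = 32.3 V.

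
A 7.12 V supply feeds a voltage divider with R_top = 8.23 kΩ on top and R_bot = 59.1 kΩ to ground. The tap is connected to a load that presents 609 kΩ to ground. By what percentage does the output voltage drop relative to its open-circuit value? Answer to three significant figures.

1.17 %

The divider's output (Thévenin) resistance is R_top‖R_bot = 7.224 kΩ.
Fractional drop under load = R_th/(R_th + R_L) = 7.224 / (7.224 + 609) = 0.01172.
So the output falls by 1.17 %.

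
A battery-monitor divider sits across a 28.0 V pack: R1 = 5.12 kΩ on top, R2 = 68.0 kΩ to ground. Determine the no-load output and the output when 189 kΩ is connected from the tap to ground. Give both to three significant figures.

Unloaded: 26.0 V; loaded: 25.4 V

Open-circuit: V = 28.0 × 68.0/(5.12 + 68.0) = 26.0 V.
With the load, R2 becomes R2‖R_L = 50.01 kΩ, so V = 28.0 × 50.01/55.13 = 25.4 V.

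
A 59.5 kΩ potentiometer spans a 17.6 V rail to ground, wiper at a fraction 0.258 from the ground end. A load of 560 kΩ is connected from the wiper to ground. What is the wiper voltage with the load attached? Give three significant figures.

V ≈ 4.45 V

The wiper splits the pot into (1−α)R = 44.15 kΩ above and αR = 15.35 kΩ below.
Lower section ‖ load = 14.94 kΩ.
V_wiper = 17.6 × 14.94/(44.15 + 14.94) = 4.45 V.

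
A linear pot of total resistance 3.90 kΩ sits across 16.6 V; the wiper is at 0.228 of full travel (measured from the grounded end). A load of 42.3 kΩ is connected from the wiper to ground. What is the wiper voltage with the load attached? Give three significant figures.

V ≈ 3.72 V

The wiper splits the pot into (1−α)R = 3011 Ω above and αR = 889.2 Ω below.
Lower section ‖ load = 870.9 Ω.
V_wiper = 16.6 × 870.9/(3011 + 870.9) = 3.72 V.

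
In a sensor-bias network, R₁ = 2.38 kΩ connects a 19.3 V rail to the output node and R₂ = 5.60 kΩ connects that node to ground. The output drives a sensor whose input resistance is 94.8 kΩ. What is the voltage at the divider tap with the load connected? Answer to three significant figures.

The load sits in parallel with R₂: R₂‖R_L = (5.60 × 94.8) / (5.60 + 94.8) = 5.288 kΩ.
V_out = 19.3 × 5.288 / (2.38 + 5.288) = 19.3 × 5.288/7.668 = 13.3 V.

V_out ≈ 13.3 V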